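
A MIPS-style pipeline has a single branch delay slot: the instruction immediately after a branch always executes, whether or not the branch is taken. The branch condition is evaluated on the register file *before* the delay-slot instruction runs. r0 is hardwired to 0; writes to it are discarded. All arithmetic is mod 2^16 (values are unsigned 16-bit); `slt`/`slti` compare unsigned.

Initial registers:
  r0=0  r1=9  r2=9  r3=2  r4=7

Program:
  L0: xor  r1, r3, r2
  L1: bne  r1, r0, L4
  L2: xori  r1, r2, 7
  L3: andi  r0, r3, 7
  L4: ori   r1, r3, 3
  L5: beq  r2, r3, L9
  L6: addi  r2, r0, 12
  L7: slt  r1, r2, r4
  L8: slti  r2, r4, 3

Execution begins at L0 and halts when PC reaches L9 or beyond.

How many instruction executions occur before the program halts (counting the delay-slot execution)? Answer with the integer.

PC=0  xor  r1, r3, r2        | r0=0 r1=11 r2=9 r3=2 r4=7
PC=1  bne  r1, r0, L4        | r0=0 r1=11 r2=9 r3=2 r4=7  [TAKEN]
PC=2  xori  r1, r2, 7        | r0=0 r1=14 r2=9 r3=2 r4=7
PC=4  ori   r1, r3, 3        | r0=0 r1=3 r2=9 r3=2 r4=7
PC=5  beq  r2, r3, L9        | r0=0 r1=3 r2=9 r3=2 r4=7  [not taken]
PC=6  addi  r2, r0, 12       | r0=0 r1=3 r2=12 r3=2 r4=7
PC=7  slt  r1, r2, r4        | r0=0 r1=0 r2=12 r3=2 r4=7
PC=8  slti  r2, r4, 3        | r0=0 r1=0 r2=0 r3=2 r4=7

8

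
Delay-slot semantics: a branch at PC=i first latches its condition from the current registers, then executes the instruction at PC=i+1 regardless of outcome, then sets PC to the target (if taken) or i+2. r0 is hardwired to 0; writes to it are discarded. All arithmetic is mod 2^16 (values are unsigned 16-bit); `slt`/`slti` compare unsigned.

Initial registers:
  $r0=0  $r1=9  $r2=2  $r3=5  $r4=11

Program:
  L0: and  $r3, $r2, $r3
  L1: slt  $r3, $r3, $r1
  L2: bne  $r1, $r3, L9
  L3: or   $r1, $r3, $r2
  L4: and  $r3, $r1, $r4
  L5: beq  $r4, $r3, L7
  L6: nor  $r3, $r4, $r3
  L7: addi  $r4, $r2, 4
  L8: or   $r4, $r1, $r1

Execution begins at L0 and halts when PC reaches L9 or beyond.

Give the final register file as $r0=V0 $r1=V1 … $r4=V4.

  step pc=0: and  $r3, $r2, $r3  regs=(0,9,2,0,11)
  step pc=1: slt  $r3, $r3, $r1  regs=(0,9,2,1,11)
  step pc=2: bne  $r1, $r3, L9  cond=T  regs=(0,9,2,1,11)
  step pc=3: or   $r1, $r3, $r2  regs=(0,3,2,1,11)

$r0=0 $r1=3 $r2=2 $r3=1 $r4=11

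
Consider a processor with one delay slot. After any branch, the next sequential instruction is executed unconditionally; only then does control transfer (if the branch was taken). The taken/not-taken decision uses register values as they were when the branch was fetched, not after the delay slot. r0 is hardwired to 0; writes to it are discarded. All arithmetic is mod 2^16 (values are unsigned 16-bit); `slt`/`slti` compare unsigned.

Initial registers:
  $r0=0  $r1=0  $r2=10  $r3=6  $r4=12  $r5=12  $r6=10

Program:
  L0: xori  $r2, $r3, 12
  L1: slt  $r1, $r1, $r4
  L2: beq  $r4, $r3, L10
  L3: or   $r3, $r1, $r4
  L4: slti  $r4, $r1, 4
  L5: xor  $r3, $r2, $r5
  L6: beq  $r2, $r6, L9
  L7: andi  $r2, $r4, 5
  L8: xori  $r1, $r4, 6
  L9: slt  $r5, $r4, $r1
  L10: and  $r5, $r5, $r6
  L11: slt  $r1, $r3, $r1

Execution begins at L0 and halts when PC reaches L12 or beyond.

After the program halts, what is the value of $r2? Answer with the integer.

1

  step pc=0: xori  $r2, $r3, 12  regs=(0,0,10,6,12,12,10)
  step pc=1: slt  $r1, $r1, $r4  regs=(0,1,10,6,12,12,10)
  step pc=2: beq  $r4, $r3, L10  cond=F  regs=(0,1,10,6,12,12,10)
  step pc=3: or   $r3, $r1, $r4  regs=(0,1,10,13,12,12,10)
  step pc=4: slti  $r4, $r1, 4  regs=(0,1,10,13,1,12,10)
  step pc=5: xor  $r3, $r2, $r5  regs=(0,1,10,6,1,12,10)
  step pc=6: beq  $r2, $r6, L9  cond=T  regs=(0,1,10,6,1,12,10)
  step pc=7: andi  $r2, $r4, 5  regs=(0,1,1,6,1,12,10)
  step pc=9: slt  $r5, $r4, $r1  regs=(0,1,1,6,1,0,10)
  step pc=10: and  $r5, $r5, $r6  regs=(0,1,1,6,1,0,10)
  step pc=11: slt  $r1, $r3, $r1  regs=(0,0,1,6,1,0,10)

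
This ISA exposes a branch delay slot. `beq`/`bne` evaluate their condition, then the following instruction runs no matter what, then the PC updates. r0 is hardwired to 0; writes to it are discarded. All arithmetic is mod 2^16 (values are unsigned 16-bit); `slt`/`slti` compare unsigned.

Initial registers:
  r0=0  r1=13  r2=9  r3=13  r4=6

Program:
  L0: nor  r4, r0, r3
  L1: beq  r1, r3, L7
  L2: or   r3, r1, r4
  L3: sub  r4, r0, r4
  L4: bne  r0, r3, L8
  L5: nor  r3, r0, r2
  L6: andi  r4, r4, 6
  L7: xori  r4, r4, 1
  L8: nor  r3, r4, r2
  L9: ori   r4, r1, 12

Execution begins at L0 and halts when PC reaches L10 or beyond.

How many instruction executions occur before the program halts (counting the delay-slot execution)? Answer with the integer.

#0 nor  r4, r0, r3 ; 0/13/9/13/65522
#1 beq  r1, r3, L7 ; 0/13/9/13/65522 ; →target
#2 or   r3, r1, r4 ; 0/13/9/65535/65522
#7 xori  r4, r4, 1 ; 0/13/9/65535/65523
#8 nor  r3, r4, r2 ; 0/13/9/4/65523
#9 ori   r4, r1, 12 ; 0/13/9/4/13

6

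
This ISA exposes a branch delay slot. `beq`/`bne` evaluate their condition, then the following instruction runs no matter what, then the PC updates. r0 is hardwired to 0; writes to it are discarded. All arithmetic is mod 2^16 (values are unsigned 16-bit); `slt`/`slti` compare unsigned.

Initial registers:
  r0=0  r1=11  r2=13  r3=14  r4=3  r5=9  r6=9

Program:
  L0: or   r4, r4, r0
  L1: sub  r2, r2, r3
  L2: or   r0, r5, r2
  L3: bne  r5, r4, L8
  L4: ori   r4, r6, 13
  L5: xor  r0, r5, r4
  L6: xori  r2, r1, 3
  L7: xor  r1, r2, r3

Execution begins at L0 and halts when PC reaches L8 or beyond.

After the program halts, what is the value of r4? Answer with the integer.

13

PC=0  or   r4, r4, r0        | r0=0 r1=11 r2=13 r3=14 r4=3 r5=9 r6=9
PC=1  sub  r2, r2, r3        | r0=0 r1=11 r2=65535 r3=14 r4=3 r5=9 r6=9
PC=2  or   r0, r5, r2        | r0=0 r1=11 r2=65535 r3=14 r4=3 r5=9 r6=9
PC=3  bne  r5, r4, L8        | r0=0 r1=11 r2=65535 r3=14 r4=3 r5=9 r6=9  [TAKEN]
PC=4  ori   r4, r6, 13       | r0=0 r1=11 r2=65535 r3=14 r4=13 r5=9 r6=9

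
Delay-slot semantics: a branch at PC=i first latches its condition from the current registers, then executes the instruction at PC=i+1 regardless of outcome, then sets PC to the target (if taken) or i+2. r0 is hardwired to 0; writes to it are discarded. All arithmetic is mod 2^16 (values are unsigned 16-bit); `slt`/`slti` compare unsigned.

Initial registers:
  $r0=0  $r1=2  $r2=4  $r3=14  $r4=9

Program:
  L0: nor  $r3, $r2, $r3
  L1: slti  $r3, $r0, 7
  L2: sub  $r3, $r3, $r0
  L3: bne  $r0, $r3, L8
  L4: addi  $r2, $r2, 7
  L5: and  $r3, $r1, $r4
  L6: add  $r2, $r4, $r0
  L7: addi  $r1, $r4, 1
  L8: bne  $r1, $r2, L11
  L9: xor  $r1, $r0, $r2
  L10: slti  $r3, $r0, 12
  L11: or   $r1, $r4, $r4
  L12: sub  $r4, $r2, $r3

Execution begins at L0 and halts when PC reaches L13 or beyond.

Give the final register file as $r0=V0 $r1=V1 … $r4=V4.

$r0=0 $r1=9 $r2=11 $r3=1 $r4=10

  step pc=0: nor  $r3, $r2, $r3  regs=(0,2,4,65521,9)
  step pc=1: slti  $r3, $r0, 7  regs=(0,2,4,1,9)
  step pc=2: sub  $r3, $r3, $r0  regs=(0,2,4,1,9)
  step pc=3: bne  $r0, $r3, L8  cond=T  regs=(0,2,4,1,9)
  step pc=4: addi  $r2, $r2, 7  regs=(0,2,11,1,9)
  step pc=8: bne  $r1, $r2, L11  cond=T  regs=(0,2,11,1,9)
  step pc=9: xor  $r1, $r0, $r2  regs=(0,11,11,1,9)
  step pc=11: or   $r1, $r4, $r4  regs=(0,9,11,1,9)
  step pc=12: sub  $r4, $r2, $r3  regs=(0,9,11,1,10)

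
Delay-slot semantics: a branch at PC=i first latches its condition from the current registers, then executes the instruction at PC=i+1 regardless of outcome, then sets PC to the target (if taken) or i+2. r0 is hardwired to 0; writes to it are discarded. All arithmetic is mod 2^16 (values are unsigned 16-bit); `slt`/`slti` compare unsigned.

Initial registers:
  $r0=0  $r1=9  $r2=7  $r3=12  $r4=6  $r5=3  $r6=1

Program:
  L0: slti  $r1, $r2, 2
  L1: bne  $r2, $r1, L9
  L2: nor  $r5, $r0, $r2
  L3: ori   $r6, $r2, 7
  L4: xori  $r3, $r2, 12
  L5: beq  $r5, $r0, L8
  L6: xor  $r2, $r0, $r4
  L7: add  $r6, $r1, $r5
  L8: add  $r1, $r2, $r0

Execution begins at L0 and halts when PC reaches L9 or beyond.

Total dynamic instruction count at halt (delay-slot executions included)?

#0 slti  $r1, $r2, 2 ; 0/0/7/12/6/3/1
#1 bne  $r2, $r1, L9 ; 0/0/7/12/6/3/1 ; →target
#2 nor  $r5, $r0, $r2 ; 0/0/7/12/6/65528/1

3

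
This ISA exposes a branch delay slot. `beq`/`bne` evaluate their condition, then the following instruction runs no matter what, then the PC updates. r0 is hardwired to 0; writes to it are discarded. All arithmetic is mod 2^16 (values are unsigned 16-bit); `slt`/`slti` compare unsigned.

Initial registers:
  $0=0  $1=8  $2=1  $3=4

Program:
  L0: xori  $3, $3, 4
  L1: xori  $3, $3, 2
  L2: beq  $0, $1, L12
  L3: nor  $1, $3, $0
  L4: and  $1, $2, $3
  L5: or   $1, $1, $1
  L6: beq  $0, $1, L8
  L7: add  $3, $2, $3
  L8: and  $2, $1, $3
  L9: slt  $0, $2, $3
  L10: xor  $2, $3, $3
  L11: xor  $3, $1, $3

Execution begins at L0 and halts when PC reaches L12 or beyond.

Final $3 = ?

3

PC=0  xori  $3, $3, 4        | $0=0 $1=8 $2=1 $3=0
PC=1  xori  $3, $3, 2        | $0=0 $1=8 $2=1 $3=2
PC=2  beq  $0, $1, L12       | $0=0 $1=8 $2=1 $3=2  [not taken]
PC=3  nor  $1, $3, $0        | $0=0 $1=65533 $2=1 $3=2
PC=4  and  $1, $2, $3        | $0=0 $1=0 $2=1 $3=2
PC=5  or   $1, $1, $1        | $0=0 $1=0 $2=1 $3=2
PC=6  beq  $0, $1, L8        | $0=0 $1=0 $2=1 $3=2  [TAKEN]
PC=7  add  $3, $2, $3        | $0=0 $1=0 $2=1 $3=3
PC=8  and  $2, $1, $3        | $0=0 $1=0 $2=0 $3=3
PC=9  slt  $0, $2, $3        | $0=0 $1=0 $2=0 $3=3
PC=10 xor  $2, $3, $3        | $0=0 $1=0 $2=0 $3=3
PC=11 xor  $3, $1, $3        | $0=0 $1=0 $2=0 $3=3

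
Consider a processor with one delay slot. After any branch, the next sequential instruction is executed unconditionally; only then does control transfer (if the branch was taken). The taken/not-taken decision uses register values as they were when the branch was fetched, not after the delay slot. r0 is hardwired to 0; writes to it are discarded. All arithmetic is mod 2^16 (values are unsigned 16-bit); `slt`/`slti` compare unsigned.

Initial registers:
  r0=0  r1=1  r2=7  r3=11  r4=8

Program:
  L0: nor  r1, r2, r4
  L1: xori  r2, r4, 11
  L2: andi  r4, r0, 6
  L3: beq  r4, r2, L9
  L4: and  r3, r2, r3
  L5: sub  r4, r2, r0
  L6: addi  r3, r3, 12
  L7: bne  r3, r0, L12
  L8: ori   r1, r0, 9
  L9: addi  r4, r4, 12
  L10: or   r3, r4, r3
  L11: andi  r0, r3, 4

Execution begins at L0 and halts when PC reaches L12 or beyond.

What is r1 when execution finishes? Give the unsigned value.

#0 nor  r1, r2, r4 ; 0/65520/7/11/8
#1 xori  r2, r4, 11 ; 0/65520/3/11/8
#2 andi  r4, r0, 6 ; 0/65520/3/11/0
#3 beq  r4, r2, L9 ; 0/65520/3/11/0 ; →fallthru
#4 and  r3, r2, r3 ; 0/65520/3/3/0
#5 sub  r4, r2, r0 ; 0/65520/3/3/3
#6 addi  r3, r3, 12 ; 0/65520/3/15/3
#7 bne  r3, r0, L12 ; 0/65520/3/15/3 ; →target
#8 ori   r1, r0, 9 ; 0/9/3/15/3

9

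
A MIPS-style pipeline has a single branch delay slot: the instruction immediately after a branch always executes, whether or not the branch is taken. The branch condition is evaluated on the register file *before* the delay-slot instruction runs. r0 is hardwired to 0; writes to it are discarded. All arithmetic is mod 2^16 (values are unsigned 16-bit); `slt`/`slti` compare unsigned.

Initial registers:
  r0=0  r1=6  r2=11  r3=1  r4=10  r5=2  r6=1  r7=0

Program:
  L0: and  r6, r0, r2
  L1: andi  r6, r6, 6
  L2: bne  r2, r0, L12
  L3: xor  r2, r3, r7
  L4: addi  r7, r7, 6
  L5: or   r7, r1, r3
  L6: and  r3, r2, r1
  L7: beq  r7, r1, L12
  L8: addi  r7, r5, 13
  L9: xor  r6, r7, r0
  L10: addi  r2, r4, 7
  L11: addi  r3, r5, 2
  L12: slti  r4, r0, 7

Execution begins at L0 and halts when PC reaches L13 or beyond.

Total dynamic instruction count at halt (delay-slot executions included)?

5

PC=0  and  r6, r0, r2        | r0=0 r1=6 r2=11 r3=1 r4=10 r5=2 r6=0 r7=0
PC=1  andi  r6, r6, 6        | r0=0 r1=6 r2=11 r3=1 r4=10 r5=2 r6=0 r7=0
PC=2  bne  r2, r0, L12       | r0=0 r1=6 r2=11 r3=1 r4=10 r5=2 r6=0 r7=0  [TAKEN]
PC=3  xor  r2, r3, r7        | r0=0 r1=6 r2=1 r3=1 r4=10 r5=2 r6=0 r7=0
PC=12 slti  r4, r0, 7        | r0=0 r1=6 r2=1 r3=1 r4=1 r5=2 r6=0 r7=0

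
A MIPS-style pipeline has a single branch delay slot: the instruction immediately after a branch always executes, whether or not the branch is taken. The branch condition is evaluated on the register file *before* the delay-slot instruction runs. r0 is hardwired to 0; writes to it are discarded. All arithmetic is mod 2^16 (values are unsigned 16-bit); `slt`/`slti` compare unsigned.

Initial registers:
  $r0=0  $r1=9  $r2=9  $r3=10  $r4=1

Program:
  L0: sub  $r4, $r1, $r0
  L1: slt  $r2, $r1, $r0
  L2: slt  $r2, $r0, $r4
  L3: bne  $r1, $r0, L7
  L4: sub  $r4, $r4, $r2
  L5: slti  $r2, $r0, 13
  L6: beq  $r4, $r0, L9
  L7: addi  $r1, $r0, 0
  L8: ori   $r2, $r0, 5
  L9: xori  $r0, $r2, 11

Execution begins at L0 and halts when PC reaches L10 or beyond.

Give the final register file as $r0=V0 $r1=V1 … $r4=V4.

$r0=0 $r1=0 $r2=5 $r3=10 $r4=8

  step pc=0: sub  $r4, $r1, $r0  regs=(0,9,9,10,9)
  step pc=1: slt  $r2, $r1, $r0  regs=(0,9,0,10,9)
  step pc=2: slt  $r2, $r0, $r4  regs=(0,9,1,10,9)
  step pc=3: bne  $r1, $r0, L7  cond=T  regs=(0,9,1,10,9)
  step pc=4: sub  $r4, $r4, $r2  regs=(0,9,1,10,8)
  step pc=7: addi  $r1, $r0, 0  regs=(0,0,1,10,8)
  step pc=8: ori   $r2, $r0, 5  regs=(0,0,5,10,8)
  step pc=9: xori  $r0, $r2, 11  regs=(0,0,5,10,8)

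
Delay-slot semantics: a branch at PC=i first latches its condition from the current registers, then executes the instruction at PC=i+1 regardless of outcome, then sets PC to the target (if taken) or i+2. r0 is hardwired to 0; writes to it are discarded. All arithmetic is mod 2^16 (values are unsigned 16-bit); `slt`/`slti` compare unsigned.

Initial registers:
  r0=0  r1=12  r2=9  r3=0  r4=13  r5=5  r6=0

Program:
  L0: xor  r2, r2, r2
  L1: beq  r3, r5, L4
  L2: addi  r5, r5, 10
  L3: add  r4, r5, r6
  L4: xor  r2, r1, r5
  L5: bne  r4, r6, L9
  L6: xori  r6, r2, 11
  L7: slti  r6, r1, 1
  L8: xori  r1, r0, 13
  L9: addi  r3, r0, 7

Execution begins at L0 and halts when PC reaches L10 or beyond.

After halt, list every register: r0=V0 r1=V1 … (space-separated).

[0] xor  r2, r2, r2  →  {r0:0, r1:12, r2:0, r3:0, r4:13, r5:5, r6:0}
[1] beq  r3, r5, L4  →  {r0:0, r1:12, r2:0, r3:0, r4:13, r5:5, r6:0}  ⟨branch fallthrough⟩
[2] addi  r5, r5, 10  →  {r0:0, r1:12, r2:0, r3:0, r4:13, r5:15, r6:0}
[3] add  r4, r5, r6  →  {r0:0, r1:12, r2:0, r3:0, r4:15, r5:15, r6:0}
[4] xor  r2, r1, r5  →  {r0:0, r1:12, r2:3, r3:0, r4:15, r5:15, r6:0}
[5] bne  r4, r6, L9  →  {r0:0, r1:12, r2:3, r3:0, r4:15, r5:15, r6:0}  ⟨branch taken⟩
[6] xori  r6, r2, 11  →  {r0:0, r1:12, r2:3, r3:0, r4:15, r5:15, r6:8}
[9] addi  r3, r0, 7  →  {r0:0, r1:12, r2:3, r3:7, r4:15, r5:15, r6:8}

r0=0 r1=12 r2=3 r3=7 r4=15 r5=15 r6=8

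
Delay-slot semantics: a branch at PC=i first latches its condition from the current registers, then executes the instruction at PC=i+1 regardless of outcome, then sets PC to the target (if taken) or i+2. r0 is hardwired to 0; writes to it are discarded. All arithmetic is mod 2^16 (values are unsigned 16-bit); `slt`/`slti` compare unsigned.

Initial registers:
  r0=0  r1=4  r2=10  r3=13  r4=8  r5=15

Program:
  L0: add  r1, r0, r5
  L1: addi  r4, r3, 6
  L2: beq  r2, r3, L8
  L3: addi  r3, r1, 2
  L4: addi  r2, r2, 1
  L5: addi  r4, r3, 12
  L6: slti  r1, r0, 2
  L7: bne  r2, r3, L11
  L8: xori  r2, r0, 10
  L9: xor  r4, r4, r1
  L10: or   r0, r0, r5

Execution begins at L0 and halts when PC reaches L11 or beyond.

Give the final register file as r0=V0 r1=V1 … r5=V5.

r0=0 r1=1 r2=10 r3=17 r4=29 r5=15

PC=0  add  r1, r0, r5        | r0=0 r1=15 r2=10 r3=13 r4=8 r5=15
PC=1  addi  r4, r3, 6        | r0=0 r1=15 r2=10 r3=13 r4=19 r5=15
PC=2  beq  r2, r3, L8        | r0=0 r1=15 r2=10 r3=13 r4=19 r5=15  [not taken]
PC=3  addi  r3, r1, 2        | r0=0 r1=15 r2=10 r3=17 r4=19 r5=15
PC=4  addi  r2, r2, 1        | r0=0 r1=15 r2=11 r3=17 r4=19 r5=15
PC=5  addi  r4, r3, 12       | r0=0 r1=15 r2=11 r3=17 r4=29 r5=15
PC=6  slti  r1, r0, 2        | r0=0 r1=1 r2=11 r3=17 r4=29 r5=15
PC=7  bne  r2, r3, L11       | r0=0 r1=1 r2=11 r3=17 r4=29 r5=15  [TAKEN]
PC=8  xori  r2, r0, 10       | r0=0 r1=1 r2=10 r3=17 r4=29 r5=15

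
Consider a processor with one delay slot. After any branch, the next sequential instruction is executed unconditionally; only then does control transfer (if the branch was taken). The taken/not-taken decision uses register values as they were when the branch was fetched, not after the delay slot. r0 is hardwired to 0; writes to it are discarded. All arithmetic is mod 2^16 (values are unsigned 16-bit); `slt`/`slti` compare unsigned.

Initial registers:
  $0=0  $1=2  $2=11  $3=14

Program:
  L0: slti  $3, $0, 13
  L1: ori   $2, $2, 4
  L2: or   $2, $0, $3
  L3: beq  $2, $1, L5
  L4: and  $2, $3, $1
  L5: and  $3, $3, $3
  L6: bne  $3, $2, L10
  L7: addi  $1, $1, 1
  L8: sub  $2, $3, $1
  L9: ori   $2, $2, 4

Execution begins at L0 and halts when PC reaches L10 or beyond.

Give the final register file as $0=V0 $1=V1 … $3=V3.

$0=0 $1=3 $2=0 $3=1

#0 slti  $3, $0, 13 ; 0/2/11/1
#1 ori   $2, $2, 4 ; 0/2/15/1
#2 or   $2, $0, $3 ; 0/2/1/1
#3 beq  $2, $1, L5 ; 0/2/1/1 ; →fallthru
#4 and  $2, $3, $1 ; 0/2/0/1
#5 and  $3, $3, $3 ; 0/2/0/1
#6 bne  $3, $2, L10 ; 0/2/0/1 ; →target
#7 addi  $1, $1, 1 ; 0/3/0/1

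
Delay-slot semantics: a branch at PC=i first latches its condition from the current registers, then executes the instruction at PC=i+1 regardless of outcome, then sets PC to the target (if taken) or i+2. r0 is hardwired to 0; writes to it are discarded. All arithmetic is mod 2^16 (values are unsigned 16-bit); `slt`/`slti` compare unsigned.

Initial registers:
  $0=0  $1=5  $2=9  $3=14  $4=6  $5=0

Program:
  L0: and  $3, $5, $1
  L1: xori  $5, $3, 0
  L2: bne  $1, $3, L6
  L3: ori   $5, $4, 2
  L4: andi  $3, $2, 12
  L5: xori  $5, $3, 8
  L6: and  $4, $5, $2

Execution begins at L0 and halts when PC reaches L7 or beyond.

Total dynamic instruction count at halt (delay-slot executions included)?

5

#0 and  $3, $5, $1 ; 0/5/9/0/6/0
#1 xori  $5, $3, 0 ; 0/5/9/0/6/0
#2 bne  $1, $3, L6 ; 0/5/9/0/6/0 ; →target
#3 ori   $5, $4, 2 ; 0/5/9/0/6/6
#6 and  $4, $5, $2 ; 0/5/9/0/0/6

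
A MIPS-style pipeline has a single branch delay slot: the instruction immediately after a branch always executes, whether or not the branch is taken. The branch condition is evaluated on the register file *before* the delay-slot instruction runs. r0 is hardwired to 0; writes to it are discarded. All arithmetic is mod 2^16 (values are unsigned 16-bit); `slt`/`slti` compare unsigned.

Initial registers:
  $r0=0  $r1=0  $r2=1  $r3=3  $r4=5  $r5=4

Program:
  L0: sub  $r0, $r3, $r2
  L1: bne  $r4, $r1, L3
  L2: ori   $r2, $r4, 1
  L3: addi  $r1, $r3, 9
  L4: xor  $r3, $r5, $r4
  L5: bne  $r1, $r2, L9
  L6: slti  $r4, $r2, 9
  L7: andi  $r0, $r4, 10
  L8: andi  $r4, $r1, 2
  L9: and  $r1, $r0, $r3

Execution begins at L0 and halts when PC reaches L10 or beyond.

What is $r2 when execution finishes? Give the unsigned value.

  step pc=0: sub  $r0, $r3, $r2  regs=(0,0,1,3,5,4)
  step pc=1: bne  $r4, $r1, L3  cond=T  regs=(0,0,1,3,5,4)
  step pc=2: ori   $r2, $r4, 1  regs=(0,0,5,3,5,4)
  step pc=3: addi  $r1, $r3, 9  regs=(0,12,5,3,5,4)
  step pc=4: xor  $r3, $r5, $r4  regs=(0,12,5,1,5,4)
  step pc=5: bne  $r1, $r2, L9  cond=T  regs=(0,12,5,1,5,4)
  step pc=6: slti  $r4, $r2, 9  regs=(0,12,5,1,1,4)
  step pc=9: and  $r1, $r0, $r3  regs=(0,0,5,1,1,4)

5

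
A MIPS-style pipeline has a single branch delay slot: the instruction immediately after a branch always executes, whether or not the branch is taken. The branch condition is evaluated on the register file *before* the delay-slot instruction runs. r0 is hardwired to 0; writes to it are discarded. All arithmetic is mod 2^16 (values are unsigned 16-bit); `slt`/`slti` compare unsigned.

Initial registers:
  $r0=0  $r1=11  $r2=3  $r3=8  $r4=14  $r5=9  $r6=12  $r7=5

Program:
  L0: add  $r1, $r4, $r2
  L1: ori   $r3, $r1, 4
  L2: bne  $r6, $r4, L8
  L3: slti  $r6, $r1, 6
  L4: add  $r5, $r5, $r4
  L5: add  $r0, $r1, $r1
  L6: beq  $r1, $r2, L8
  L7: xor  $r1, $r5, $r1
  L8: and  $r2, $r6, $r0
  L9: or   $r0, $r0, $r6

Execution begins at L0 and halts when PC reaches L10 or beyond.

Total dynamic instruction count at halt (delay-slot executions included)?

6

#0 add  $r1, $r4, $r2 ; 0/17/3/8/14/9/12/5
#1 ori   $r3, $r1, 4 ; 0/17/3/21/14/9/12/5
#2 bne  $r6, $r4, L8 ; 0/17/3/21/14/9/12/5 ; →target
#3 slti  $r6, $r1, 6 ; 0/17/3/21/14/9/0/5
#8 and  $r2, $r6, $r0 ; 0/17/0/21/14/9/0/5
#9 or   $r0, $r0, $r6 ; 0/17/0/21/14/9/0/5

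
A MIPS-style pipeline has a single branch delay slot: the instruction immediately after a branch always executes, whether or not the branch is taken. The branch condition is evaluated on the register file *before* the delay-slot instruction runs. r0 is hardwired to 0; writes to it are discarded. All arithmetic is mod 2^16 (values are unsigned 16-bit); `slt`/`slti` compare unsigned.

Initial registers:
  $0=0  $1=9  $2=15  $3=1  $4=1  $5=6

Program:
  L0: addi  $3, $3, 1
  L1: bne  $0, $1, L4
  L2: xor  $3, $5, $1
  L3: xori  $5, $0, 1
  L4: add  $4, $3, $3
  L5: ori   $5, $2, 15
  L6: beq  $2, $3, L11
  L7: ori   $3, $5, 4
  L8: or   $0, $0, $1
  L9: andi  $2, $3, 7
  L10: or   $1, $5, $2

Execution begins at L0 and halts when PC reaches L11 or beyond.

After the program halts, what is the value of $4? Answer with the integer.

PC=0  addi  $3, $3, 1        | $0=0 $1=9 $2=15 $3=2 $4=1 $5=6
PC=1  bne  $0, $1, L4        | $0=0 $1=9 $2=15 $3=2 $4=1 $5=6  [TAKEN]
PC=2  xor  $3, $5, $1        | $0=0 $1=9 $2=15 $3=15 $4=1 $5=6
PC=4  add  $4, $3, $3        | $0=0 $1=9 $2=15 $3=15 $4=30 $5=6
PC=5  ori   $5, $2, 15       | $0=0 $1=9 $2=15 $3=15 $4=30 $5=15
PC=6  beq  $2, $3, L11       | $0=0 $1=9 $2=15 $3=15 $4=30 $5=15  [TAKEN]
PC=7  ori   $3, $5, 4        | $0=0 $1=9 $2=15 $3=15 $4=30 $5=15

30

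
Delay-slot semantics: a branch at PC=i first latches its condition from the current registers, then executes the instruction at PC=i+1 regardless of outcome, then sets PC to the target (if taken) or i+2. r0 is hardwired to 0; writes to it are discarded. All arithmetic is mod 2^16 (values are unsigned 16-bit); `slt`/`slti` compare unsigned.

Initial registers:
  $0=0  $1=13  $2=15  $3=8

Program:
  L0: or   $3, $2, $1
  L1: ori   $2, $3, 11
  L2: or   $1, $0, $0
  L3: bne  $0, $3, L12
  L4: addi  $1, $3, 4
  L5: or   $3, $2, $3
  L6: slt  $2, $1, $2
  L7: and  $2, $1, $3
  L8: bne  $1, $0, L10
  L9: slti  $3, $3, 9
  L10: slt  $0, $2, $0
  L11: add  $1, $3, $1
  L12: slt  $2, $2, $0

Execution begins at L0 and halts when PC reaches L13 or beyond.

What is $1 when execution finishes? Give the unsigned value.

  step pc=0: or   $3, $2, $1  regs=(0,13,15,15)
  step pc=1: ori   $2, $3, 11  regs=(0,13,15,15)
  step pc=2: or   $1, $0, $0  regs=(0,0,15,15)
  step pc=3: bne  $0, $3, L12  cond=T  regs=(0,0,15,15)
  step pc=4: addi  $1, $3, 4  regs=(0,19,15,15)
  step pc=12: slt  $2, $2, $0  regs=(0,19,0,15)

19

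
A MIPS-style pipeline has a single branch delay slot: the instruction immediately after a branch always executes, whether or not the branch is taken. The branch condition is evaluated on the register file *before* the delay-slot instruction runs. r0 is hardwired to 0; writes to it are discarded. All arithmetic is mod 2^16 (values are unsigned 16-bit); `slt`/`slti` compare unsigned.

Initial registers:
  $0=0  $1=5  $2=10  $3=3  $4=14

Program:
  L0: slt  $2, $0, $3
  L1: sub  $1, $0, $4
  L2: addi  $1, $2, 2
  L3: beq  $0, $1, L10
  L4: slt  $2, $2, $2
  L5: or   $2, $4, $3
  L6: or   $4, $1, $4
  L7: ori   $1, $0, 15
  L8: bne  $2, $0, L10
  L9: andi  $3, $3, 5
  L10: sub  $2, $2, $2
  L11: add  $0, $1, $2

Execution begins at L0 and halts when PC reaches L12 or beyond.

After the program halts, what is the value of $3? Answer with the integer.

  step pc=0: slt  $2, $0, $3  regs=(0,5,1,3,14)
  step pc=1: sub  $1, $0, $4  regs=(0,65522,1,3,14)
  step pc=2: addi  $1, $2, 2  regs=(0,3,1,3,14)
  step pc=3: beq  $0, $1, L10  cond=F  regs=(0,3,1,3,14)
  step pc=4: slt  $2, $2, $2  regs=(0,3,0,3,14)
  step pc=5: or   $2, $4, $3  regs=(0,3,15,3,14)
  step pc=6: or   $4, $1, $4  regs=(0,3,15,3,15)
  step pc=7: ori   $1, $0, 15  regs=(0,15,15,3,15)
  step pc=8: bne  $2, $0, L10  cond=T  regs=(0,15,15,3,15)
  step pc=9: andi  $3, $3, 5  regs=(0,15,15,1,15)
  step pc=10: sub  $2, $2, $2  regs=(0,15,0,1,15)
  step pc=11: add  $0, $1, $2  regs=(0,15,0,1,15)

1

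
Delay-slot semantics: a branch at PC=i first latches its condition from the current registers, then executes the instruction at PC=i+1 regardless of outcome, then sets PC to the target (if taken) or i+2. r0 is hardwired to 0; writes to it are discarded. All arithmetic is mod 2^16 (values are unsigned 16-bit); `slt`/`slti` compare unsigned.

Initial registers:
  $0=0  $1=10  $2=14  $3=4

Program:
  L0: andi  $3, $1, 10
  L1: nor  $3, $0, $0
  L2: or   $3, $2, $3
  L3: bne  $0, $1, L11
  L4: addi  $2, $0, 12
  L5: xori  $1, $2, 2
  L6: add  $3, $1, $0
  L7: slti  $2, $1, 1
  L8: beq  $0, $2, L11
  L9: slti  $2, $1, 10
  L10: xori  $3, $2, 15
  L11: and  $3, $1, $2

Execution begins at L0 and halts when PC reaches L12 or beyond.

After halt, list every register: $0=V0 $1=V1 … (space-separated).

$0=0 $1=10 $2=12 $3=8

[0] andi  $3, $1, 10  →  {$0:0, $1:10, $2:14, $3:10}
[1] nor  $3, $0, $0  →  {$0:0, $1:10, $2:14, $3:65535}
[2] or   $3, $2, $3  →  {$0:0, $1:10, $2:14, $3:65535}
[3] bne  $0, $1, L11  →  {$0:0, $1:10, $2:14, $3:65535}  ⟨branch taken⟩
[4] addi  $2, $0, 12  →  {$0:0, $1:10, $2:12, $3:65535}
[11] and  $3, $1, $2  →  {$0:0, $1:10, $2:12, $3:8}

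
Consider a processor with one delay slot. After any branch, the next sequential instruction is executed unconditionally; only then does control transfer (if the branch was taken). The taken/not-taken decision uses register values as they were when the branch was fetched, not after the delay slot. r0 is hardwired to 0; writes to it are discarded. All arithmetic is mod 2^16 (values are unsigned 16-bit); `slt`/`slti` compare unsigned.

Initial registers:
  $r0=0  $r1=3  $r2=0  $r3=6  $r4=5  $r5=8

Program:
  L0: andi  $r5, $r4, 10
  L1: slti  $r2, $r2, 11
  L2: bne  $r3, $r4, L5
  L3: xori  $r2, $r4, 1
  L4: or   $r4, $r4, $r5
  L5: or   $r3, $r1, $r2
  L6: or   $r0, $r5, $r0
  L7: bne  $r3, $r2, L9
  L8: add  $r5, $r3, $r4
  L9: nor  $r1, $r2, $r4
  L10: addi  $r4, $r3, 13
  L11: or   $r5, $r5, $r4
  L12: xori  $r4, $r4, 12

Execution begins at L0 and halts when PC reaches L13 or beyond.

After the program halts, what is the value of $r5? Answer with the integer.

28

#0 andi  $r5, $r4, 10 ; 0/3/0/6/5/0
#1 slti  $r2, $r2, 11 ; 0/3/1/6/5/0
#2 bne  $r3, $r4, L5 ; 0/3/1/6/5/0 ; →target
#3 xori  $r2, $r4, 1 ; 0/3/4/6/5/0
#5 or   $r3, $r1, $r2 ; 0/3/4/7/5/0
#6 or   $r0, $r5, $r0 ; 0/3/4/7/5/0
#7 bne  $r3, $r2, L9 ; 0/3/4/7/5/0 ; →target
#8 add  $r5, $r3, $r4 ; 0/3/4/7/5/12
#9 nor  $r1, $r2, $r4 ; 0/65530/4/7/5/12
#10 addi  $r4, $r3, 13 ; 0/65530/4/7/20/12
#11 or   $r5, $r5, $r4 ; 0/65530/4/7/20/28
#12 xori  $r4, $r4, 12 ; 0/65530/4/7/24/28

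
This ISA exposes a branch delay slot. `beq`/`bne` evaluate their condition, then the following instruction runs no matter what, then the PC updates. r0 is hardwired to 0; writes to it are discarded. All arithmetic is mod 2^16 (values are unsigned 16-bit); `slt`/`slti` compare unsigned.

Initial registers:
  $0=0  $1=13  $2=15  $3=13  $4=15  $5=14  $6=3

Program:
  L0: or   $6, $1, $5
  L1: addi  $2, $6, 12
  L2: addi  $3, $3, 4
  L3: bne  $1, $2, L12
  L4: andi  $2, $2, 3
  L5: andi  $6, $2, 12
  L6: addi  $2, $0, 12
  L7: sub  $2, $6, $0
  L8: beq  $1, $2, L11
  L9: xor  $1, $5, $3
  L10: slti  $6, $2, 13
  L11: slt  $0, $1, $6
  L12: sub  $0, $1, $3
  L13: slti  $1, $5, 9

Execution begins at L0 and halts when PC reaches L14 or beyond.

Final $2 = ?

  step pc=0: or   $6, $1, $5  regs=(0,13,15,13,15,14,15)
  step pc=1: addi  $2, $6, 12  regs=(0,13,27,13,15,14,15)
  step pc=2: addi  $3, $3, 4  regs=(0,13,27,17,15,14,15)
  step pc=3: bne  $1, $2, L12  cond=T  regs=(0,13,27,17,15,14,15)
  step pc=4: andi  $2, $2, 3  regs=(0,13,3,17,15,14,15)
  step pc=12: sub  $0, $1, $3  regs=(0,13,3,17,15,14,15)
  step pc=13: slti  $1, $5, 9  regs=(0,0,3,17,15,14,15)

3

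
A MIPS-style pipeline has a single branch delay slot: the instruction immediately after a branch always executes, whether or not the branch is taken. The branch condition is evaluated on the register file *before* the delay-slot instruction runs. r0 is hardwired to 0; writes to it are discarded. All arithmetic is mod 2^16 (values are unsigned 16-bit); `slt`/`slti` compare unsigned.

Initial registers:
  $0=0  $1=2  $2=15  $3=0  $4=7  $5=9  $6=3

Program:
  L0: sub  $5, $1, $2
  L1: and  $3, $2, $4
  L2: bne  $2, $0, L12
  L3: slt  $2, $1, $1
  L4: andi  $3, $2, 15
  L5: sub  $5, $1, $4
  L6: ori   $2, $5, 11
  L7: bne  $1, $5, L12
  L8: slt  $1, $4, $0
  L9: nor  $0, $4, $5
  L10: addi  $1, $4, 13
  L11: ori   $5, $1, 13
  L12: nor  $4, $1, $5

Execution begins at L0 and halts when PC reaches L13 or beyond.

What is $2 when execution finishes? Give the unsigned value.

PC=0  sub  $5, $1, $2        | $0=0 $1=2 $2=15 $3=0 $4=7 $5=65523 $6=3
PC=1  and  $3, $2, $4        | $0=0 $1=2 $2=15 $3=7 $4=7 $5=65523 $6=3
PC=2  bne  $2, $0, L12       | $0=0 $1=2 $2=15 $3=7 $4=7 $5=65523 $6=3  [TAKEN]
PC=3  slt  $2, $1, $1        | $0=0 $1=2 $2=0 $3=7 $4=7 $5=65523 $6=3
PC=12 nor  $4, $1, $5        | $0=0 $1=2 $2=0 $3=7 $4=12 $5=65523 $6=3

0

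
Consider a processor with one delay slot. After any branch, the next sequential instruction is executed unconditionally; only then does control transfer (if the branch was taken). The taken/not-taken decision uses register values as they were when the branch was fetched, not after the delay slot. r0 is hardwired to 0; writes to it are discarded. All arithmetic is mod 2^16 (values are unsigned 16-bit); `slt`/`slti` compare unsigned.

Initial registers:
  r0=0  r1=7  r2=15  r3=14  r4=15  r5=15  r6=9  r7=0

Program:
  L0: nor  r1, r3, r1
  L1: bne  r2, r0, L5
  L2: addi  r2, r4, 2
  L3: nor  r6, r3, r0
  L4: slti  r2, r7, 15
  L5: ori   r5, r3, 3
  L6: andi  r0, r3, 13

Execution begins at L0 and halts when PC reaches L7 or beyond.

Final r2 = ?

17

PC=0  nor  r1, r3, r1        | r0=0 r1=65520 r2=15 r3=14 r4=15 r5=15 r6=9 r7=0
PC=1  bne  r2, r0, L5        | r0=0 r1=65520 r2=15 r3=14 r4=15 r5=15 r6=9 r7=0  [TAKEN]
PC=2  addi  r2, r4, 2        | r0=0 r1=65520 r2=17 r3=14 r4=15 r5=15 r6=9 r7=0
PC=5  ori   r5, r3, 3        | r0=0 r1=65520 r2=17 r3=14 r4=15 r5=15 r6=9 r7=0
PC=6  andi  r0, r3, 13       | r0=0 r1=65520 r2=17 r3=14 r4=15 r5=15 r6=9 r7=0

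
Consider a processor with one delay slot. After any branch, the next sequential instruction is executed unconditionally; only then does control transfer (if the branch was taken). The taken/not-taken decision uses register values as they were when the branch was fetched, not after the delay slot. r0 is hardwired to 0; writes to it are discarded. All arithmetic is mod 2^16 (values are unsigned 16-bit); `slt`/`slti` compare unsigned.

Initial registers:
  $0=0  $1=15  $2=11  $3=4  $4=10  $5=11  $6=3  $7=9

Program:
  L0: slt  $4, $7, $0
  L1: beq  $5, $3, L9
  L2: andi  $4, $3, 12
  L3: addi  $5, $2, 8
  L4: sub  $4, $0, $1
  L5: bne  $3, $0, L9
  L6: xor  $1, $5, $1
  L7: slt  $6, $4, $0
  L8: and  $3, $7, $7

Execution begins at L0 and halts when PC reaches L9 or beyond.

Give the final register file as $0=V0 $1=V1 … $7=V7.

$0=0 $1=28 $2=11 $3=4 $4=65521 $5=19 $6=3 $7=9

#0 slt  $4, $7, $0 ; 0/15/11/4/0/11/3/9
#1 beq  $5, $3, L9 ; 0/15/11/4/0/11/3/9 ; →fallthru
#2 andi  $4, $3, 12 ; 0/15/11/4/4/11/3/9
#3 addi  $5, $2, 8 ; 0/15/11/4/4/19/3/9
#4 sub  $4, $0, $1 ; 0/15/11/4/65521/19/3/9
#5 bne  $3, $0, L9 ; 0/15/11/4/65521/19/3/9 ; →target
#6 xor  $1, $5, $1 ; 0/28/11/4/65521/19/3/9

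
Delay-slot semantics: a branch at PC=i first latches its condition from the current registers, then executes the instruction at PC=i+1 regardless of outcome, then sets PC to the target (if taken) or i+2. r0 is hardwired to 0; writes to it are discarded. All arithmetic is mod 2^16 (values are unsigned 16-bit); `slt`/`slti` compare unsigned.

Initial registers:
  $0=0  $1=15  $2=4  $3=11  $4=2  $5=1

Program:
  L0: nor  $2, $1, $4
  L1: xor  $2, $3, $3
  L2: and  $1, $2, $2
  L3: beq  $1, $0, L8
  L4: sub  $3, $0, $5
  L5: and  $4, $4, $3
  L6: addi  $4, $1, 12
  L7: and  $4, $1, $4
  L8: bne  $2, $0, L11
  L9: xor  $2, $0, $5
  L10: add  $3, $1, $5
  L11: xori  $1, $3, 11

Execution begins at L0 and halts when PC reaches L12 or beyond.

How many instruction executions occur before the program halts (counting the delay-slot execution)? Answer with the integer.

9

  step pc=0: nor  $2, $1, $4  regs=(0,15,65520,11,2,1)
  step pc=1: xor  $2, $3, $3  regs=(0,15,0,11,2,1)
  step pc=2: and  $1, $2, $2  regs=(0,0,0,11,2,1)
  step pc=3: beq  $1, $0, L8  cond=T  regs=(0,0,0,11,2,1)
  step pc=4: sub  $3, $0, $5  regs=(0,0,0,65535,2,1)
  step pc=8: bne  $2, $0, L11  cond=F  regs=(0,0,0,65535,2,1)
  step pc=9: xor  $2, $0, $5  regs=(0,0,1,65535,2,1)
  step pc=10: add  $3, $1, $5  regs=(0,0,1,1,2,1)
  step pc=11: xori  $1, $3, 11  regs=(0,10,1,1,2,1)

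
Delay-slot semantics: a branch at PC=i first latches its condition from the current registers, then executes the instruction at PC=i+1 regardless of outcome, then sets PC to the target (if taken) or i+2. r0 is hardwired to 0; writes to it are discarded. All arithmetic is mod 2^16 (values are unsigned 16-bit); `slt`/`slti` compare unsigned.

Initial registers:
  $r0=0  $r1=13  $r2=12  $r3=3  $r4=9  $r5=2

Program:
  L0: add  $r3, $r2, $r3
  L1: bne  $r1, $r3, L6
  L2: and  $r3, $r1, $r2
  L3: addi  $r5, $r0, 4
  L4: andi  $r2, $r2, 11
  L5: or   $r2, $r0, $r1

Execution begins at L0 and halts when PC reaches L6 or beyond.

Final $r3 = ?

12

  step pc=0: add  $r3, $r2, $r3  regs=(0,13,12,15,9,2)
  step pc=1: bne  $r1, $r3, L6  cond=T  regs=(0,13,12,15,9,2)
  step pc=2: and  $r3, $r1, $r2  regs=(0,13,12,12,9,2)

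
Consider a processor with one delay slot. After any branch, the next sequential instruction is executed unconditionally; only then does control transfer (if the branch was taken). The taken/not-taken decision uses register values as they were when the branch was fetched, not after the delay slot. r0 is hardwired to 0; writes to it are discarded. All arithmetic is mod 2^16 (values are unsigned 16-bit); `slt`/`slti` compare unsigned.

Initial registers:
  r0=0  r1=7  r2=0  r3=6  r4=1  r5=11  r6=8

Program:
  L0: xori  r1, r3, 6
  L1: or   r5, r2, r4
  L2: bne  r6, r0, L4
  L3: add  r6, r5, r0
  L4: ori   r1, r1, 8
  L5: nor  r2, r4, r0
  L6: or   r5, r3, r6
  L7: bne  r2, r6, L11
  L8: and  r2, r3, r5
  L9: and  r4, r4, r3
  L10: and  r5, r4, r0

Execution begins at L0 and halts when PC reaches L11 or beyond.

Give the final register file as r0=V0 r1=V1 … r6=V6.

r0=0 r1=8 r2=6 r3=6 r4=1 r5=7 r6=1

[0] xori  r1, r3, 6  →  {r0:0, r1:0, r2:0, r3:6, r4:1, r5:11, r6:8}
[1] or   r5, r2, r4  →  {r0:0, r1:0, r2:0, r3:6, r4:1, r5:1, r6:8}
[2] bne  r6, r0, L4  →  {r0:0, r1:0, r2:0, r3:6, r4:1, r5:1, r6:8}  ⟨branch taken⟩
[3] add  r6, r5, r0  →  {r0:0, r1:0, r2:0, r3:6, r4:1, r5:1, r6:1}
[4] ori   r1, r1, 8  →  {r0:0, r1:8, r2:0, r3:6, r4:1, r5:1, r6:1}
[5] nor  r2, r4, r0  →  {r0:0, r1:8, r2:65534, r3:6, r4:1, r5:1, r6:1}
[6] or   r5, r3, r6  →  {r0:0, r1:8, r2:65534, r3:6, r4:1, r5:7, r6:1}
[7] bne  r2, r6, L11  →  {r0:0, r1:8, r2:65534, r3:6, r4:1, r5:7, r6:1}  ⟨branch taken⟩
[8] and  r2, r3, r5  →  {r0:0, r1:8, r2:6, r3:6, r4:1, r5:7, r6:1}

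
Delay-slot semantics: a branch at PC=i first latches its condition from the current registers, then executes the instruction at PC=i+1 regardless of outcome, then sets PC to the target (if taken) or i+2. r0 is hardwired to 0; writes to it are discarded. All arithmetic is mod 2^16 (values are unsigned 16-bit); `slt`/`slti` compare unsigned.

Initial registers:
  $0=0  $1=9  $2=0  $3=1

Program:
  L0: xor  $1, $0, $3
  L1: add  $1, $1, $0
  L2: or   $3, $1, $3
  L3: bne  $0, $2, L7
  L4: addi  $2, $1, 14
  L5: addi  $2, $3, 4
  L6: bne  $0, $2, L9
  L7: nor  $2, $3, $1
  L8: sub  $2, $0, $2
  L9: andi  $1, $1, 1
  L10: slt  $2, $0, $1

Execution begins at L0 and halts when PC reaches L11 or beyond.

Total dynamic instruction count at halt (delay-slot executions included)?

PC=0  xor  $1, $0, $3        | $0=0 $1=1 $2=0 $3=1
PC=1  add  $1, $1, $0        | $0=0 $1=1 $2=0 $3=1
PC=2  or   $3, $1, $3        | $0=0 $1=1 $2=0 $3=1
PC=3  bne  $0, $2, L7        | $0=0 $1=1 $2=0 $3=1  [not taken]
PC=4  addi  $2, $1, 14       | $0=0 $1=1 $2=15 $3=1
PC=5  addi  $2, $3, 4        | $0=0 $1=1 $2=5 $3=1
PC=6  bne  $0, $2, L9        | $0=0 $1=1 $2=5 $3=1  [TAKEN]
PC=7  nor  $2, $3, $1        | $0=0 $1=1 $2=65534 $3=1
PC=9  andi  $1, $1, 1        | $0=0 $1=1 $2=65534 $3=1
PC=10 slt  $2, $0, $1        | $0=0 $1=1 $2=1 $3=1

10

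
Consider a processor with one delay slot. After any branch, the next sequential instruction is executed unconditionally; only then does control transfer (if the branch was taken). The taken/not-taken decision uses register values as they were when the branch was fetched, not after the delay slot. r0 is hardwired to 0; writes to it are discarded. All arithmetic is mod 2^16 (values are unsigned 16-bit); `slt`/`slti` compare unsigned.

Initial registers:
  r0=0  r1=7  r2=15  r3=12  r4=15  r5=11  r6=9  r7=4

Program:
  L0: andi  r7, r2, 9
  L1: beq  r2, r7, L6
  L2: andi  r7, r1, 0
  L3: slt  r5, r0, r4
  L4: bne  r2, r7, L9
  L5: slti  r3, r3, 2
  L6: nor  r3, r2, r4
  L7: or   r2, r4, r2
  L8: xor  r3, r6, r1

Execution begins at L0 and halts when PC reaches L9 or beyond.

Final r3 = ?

0

  step pc=0: andi  r7, r2, 9  regs=(0,7,15,12,15,11,9,9)
  step pc=1: beq  r2, r7, L6  cond=F  regs=(0,7,15,12,15,11,9,9)
  step pc=2: andi  r7, r1, 0  regs=(0,7,15,12,15,11,9,0)
  step pc=3: slt  r5, r0, r4  regs=(0,7,15,12,15,1,9,0)
  step pc=4: bne  r2, r7, L9  cond=T  regs=(0,7,15,12,15,1,9,0)
  step pc=5: slti  r3, r3, 2  regs=(0,7,15,0,15,1,9,0)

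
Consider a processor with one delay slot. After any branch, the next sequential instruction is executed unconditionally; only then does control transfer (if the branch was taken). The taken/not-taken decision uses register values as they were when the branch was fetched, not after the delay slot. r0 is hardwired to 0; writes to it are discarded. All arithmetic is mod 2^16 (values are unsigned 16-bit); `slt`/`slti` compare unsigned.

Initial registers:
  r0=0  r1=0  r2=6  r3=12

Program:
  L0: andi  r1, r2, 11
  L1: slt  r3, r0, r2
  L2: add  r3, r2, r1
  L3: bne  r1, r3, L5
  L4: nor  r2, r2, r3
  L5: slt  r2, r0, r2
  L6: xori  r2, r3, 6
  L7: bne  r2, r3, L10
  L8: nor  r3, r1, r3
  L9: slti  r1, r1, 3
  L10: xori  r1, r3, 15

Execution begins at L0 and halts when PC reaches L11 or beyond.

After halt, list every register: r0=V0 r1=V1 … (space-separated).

  step pc=0: andi  r1, r2, 11  regs=(0,2,6,12)
  step pc=1: slt  r3, r0, r2  regs=(0,2,6,1)
  step pc=2: add  r3, r2, r1  regs=(0,2,6,8)
  step pc=3: bne  r1, r3, L5  cond=T  regs=(0,2,6,8)
  step pc=4: nor  r2, r2, r3  regs=(0,2,65521,8)
  step pc=5: slt  r2, r0, r2  regs=(0,2,1,8)
  step pc=6: xori  r2, r3, 6  regs=(0,2,14,8)
  step pc=7: bne  r2, r3, L10  cond=T  regs=(0,2,14,8)
  step pc=8: nor  r3, r1, r3  regs=(0,2,14,65525)
  step pc=10: xori  r1, r3, 15  regs=(0,65530,14,65525)

r0=0 r1=65530 r2=14 r3=65525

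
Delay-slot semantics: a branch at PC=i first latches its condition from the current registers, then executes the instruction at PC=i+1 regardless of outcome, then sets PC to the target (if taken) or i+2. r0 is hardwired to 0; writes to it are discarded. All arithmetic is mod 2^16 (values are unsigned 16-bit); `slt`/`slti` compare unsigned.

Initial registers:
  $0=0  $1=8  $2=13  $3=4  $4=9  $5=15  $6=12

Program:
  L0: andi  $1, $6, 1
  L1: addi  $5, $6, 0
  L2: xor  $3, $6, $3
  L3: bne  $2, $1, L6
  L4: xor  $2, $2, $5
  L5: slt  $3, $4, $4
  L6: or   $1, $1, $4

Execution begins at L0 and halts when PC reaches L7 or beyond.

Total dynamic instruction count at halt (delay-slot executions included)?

#0 andi  $1, $6, 1 ; 0/0/13/4/9/15/12
#1 addi  $5, $6, 0 ; 0/0/13/4/9/12/12
#2 xor  $3, $6, $3 ; 0/0/13/8/9/12/12
#3 bne  $2, $1, L6 ; 0/0/13/8/9/12/12 ; →target
#4 xor  $2, $2, $5 ; 0/0/1/8/9/12/12
#6 or   $1, $1, $4 ; 0/9/1/8/9/12/12

6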